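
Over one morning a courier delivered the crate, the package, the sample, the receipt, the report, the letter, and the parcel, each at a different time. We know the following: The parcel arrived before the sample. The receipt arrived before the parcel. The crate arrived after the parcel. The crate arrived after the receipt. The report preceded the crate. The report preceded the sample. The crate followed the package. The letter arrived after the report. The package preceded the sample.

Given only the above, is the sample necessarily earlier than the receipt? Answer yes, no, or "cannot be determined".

no

Tracing the constraints gives the receipt → the parcel → the sample, so the receipt must come before the sample.
That means the sample cannot be before the receipt.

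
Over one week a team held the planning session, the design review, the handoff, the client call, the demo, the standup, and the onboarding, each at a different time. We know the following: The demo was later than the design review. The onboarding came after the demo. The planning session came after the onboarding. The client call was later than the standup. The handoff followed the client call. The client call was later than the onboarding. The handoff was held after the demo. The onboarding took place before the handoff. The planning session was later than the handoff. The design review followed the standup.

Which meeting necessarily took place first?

The standup has a chain of constraints placing it before every other meeting, so the standup must be first.

the standup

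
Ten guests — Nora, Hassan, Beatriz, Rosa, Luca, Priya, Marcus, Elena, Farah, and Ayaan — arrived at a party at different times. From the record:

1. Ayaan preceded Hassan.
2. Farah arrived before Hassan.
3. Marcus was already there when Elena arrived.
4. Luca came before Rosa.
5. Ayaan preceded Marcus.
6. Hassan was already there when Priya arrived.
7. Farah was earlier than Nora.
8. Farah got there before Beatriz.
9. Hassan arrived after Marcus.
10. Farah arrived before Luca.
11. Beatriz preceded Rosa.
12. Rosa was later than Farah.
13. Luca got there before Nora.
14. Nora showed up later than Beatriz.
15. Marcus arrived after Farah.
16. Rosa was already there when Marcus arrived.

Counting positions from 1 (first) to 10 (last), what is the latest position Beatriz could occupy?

4

Beatriz must come before Elena, Hassan, Marcus, Nora, Priya, and Rosa — 6 guests forced after them.
Everything else can be placed before Beatriz in some valid order, so Beatriz can sit as late as position 10 − 6 = 4.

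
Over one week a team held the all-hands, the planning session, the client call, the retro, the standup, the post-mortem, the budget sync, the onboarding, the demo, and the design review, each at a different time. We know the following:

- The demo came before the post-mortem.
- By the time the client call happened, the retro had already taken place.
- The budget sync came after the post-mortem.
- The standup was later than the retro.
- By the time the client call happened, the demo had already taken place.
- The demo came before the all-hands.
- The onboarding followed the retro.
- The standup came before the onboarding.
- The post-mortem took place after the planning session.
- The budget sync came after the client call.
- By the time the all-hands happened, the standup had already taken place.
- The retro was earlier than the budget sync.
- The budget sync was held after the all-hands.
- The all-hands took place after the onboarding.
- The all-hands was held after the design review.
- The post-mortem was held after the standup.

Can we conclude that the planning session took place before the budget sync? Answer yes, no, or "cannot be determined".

Chain the constraints: the planning session → the post-mortem → the budget sync. Each link is directly stated, so the planning session comes before the budget sync.

yes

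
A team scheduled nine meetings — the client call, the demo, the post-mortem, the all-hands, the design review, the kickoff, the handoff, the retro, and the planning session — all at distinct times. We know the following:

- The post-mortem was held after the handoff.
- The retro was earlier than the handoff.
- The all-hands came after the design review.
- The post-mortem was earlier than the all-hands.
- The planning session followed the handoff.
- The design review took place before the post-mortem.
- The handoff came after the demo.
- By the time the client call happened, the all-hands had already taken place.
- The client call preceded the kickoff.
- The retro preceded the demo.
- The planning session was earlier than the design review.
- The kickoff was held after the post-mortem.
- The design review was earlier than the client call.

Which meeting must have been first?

The retro has a chain of constraints placing it before every other meeting, so the retro must be first.

the retro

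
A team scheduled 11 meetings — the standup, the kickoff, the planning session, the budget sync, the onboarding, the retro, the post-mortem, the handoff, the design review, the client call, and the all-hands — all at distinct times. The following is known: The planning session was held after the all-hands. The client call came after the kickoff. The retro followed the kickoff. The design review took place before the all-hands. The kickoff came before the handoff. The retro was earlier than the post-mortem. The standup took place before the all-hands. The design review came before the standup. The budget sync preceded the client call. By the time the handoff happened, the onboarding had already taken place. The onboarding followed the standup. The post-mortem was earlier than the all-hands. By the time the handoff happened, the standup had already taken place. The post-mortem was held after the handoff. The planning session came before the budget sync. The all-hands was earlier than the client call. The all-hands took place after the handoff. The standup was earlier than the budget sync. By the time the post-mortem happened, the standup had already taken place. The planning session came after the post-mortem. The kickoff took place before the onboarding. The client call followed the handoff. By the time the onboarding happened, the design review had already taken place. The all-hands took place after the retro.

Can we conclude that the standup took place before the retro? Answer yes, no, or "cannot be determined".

cannot be determined

No chain of stated constraints runs from the standup to the retro, and none runs from the retro to the standup either.
So the relative order of the standup and the retro is not fixed by the given facts.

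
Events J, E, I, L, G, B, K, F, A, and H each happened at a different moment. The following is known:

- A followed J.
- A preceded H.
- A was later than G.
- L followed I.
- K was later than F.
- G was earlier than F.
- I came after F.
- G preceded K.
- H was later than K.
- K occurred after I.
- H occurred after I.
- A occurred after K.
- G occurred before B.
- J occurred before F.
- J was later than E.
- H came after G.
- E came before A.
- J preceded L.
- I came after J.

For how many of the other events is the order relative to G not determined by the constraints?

Forced after G: A, B, F, H, I, K, and L.
That leaves E and J with no forced order relative to G — 2.

2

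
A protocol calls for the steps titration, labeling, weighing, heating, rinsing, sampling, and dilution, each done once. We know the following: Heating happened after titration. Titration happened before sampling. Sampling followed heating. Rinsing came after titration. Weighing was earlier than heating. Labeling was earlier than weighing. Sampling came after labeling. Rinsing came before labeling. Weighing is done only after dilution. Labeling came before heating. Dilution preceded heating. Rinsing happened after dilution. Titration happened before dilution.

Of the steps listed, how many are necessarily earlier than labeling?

3

Directly stated before labeling: rinsing.
Dilution reaches labeling via dilution → rinsing → labeling.
Titration reaches labeling via titration → rinsing → labeling.
That's dilution, rinsing, and titration — 3 in all.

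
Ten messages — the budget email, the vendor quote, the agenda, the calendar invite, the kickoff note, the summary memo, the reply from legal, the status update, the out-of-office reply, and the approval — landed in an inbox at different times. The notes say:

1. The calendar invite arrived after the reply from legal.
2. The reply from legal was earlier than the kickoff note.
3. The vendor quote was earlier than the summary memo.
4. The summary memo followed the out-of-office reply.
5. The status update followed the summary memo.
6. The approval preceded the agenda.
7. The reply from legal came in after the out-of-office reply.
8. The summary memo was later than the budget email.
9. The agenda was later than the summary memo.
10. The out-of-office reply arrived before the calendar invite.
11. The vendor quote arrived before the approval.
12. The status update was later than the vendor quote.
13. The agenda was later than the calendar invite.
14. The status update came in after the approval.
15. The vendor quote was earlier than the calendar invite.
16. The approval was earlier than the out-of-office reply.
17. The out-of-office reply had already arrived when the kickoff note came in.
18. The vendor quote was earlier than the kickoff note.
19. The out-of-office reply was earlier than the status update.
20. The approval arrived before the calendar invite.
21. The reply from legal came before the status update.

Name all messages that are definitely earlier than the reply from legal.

Directly stated before the reply from legal: the out-of-office reply.
The approval reaches the reply from legal via the approval → the out-of-office reply → the reply from legal.
The vendor quote reaches the reply from legal via the vendor quote → the approval → the out-of-office reply → the reply from legal.

the approval, the out-of-office reply, the vendor quote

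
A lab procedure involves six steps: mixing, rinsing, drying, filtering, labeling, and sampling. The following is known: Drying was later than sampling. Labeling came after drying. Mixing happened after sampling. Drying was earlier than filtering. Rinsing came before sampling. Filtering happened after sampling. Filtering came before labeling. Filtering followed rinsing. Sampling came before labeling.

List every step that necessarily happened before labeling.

Directly stated before labeling: drying, filtering, and sampling.
Rinsing reaches labeling via rinsing → sampling → labeling.

drying, filtering, rinsing, sampling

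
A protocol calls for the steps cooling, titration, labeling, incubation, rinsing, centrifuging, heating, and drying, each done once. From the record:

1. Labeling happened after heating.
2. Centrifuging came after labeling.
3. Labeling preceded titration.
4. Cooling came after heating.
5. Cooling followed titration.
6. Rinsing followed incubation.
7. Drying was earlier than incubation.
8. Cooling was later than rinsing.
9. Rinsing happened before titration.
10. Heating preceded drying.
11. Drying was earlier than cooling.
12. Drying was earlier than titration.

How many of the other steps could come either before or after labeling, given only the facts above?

Forced before labeling: heating; forced after labeling: centrifuging, cooling, and titration.
That leaves drying, incubation, and rinsing with no forced order relative to labeling — 3.

3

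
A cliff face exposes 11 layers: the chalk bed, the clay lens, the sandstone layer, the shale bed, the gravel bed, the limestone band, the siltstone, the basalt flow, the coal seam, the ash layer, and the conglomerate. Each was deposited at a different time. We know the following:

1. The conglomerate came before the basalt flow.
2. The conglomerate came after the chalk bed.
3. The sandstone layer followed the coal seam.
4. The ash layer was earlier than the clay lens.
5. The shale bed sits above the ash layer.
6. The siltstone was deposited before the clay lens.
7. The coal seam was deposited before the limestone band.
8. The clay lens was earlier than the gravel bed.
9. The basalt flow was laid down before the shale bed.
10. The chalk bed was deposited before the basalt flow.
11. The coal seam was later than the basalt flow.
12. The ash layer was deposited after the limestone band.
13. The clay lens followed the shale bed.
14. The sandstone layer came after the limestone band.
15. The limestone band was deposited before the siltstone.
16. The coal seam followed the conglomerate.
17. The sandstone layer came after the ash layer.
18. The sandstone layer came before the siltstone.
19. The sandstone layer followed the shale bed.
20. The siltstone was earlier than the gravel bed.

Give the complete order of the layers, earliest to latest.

The constraints fix every adjacent pair, so only one ordering works:
the chalk bed → the conglomerate → the basalt flow → the coal seam → the limestone band → the ash layer → the shale bed → the sandstone layer → the siltstone → the clay lens → the gravel bed.

the chalk bed, the conglomerate, the basalt flow, the coal seam, the limestone band, the ash layer, the shale bed, the sandstone layer, the siltstone, the clay lens, the gravel bed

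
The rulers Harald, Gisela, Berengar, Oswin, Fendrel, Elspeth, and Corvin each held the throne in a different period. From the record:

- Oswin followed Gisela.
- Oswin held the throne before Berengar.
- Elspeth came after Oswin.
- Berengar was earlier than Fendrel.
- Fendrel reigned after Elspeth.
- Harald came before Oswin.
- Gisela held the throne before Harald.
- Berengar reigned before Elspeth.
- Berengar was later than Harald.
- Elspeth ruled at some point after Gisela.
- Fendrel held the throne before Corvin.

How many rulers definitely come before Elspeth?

Directly stated before Elspeth: Berengar, Gisela, and Oswin.
Harald reaches Elspeth via Harald → Berengar → Elspeth.
No chain forces Corvin (or any of the others) ahead of Elspeth.
That's Berengar, Gisela, Harald, and Oswin — 4 in all.

4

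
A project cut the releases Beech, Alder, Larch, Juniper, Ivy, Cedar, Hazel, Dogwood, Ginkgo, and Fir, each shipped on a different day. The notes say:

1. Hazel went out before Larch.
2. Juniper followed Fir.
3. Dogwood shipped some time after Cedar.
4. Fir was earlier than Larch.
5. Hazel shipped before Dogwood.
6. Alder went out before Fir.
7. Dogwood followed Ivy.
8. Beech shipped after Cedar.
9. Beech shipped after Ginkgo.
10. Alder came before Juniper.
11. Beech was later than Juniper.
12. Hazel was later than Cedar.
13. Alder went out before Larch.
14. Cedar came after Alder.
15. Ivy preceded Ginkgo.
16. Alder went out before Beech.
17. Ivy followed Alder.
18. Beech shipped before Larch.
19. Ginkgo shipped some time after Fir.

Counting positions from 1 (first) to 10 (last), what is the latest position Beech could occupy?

Beech must come before Larch — 1 release forced after it.
Everything else can be placed before Beech in some valid order, so Beech can sit as late as position 10 − 1 = 9.

9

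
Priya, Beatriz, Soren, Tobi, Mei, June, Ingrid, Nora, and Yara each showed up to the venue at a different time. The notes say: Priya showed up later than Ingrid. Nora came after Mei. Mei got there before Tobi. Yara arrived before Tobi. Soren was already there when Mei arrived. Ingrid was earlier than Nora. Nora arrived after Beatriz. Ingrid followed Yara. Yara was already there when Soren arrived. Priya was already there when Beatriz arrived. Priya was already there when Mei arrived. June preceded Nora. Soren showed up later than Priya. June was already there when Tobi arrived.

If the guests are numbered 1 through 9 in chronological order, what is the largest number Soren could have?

6

Soren must come before Mei, Nora, and Tobi — 3 guests forced after them.
Everything else can be placed before Soren in some valid order, so Soren can sit as late as position 9 − 3 = 6.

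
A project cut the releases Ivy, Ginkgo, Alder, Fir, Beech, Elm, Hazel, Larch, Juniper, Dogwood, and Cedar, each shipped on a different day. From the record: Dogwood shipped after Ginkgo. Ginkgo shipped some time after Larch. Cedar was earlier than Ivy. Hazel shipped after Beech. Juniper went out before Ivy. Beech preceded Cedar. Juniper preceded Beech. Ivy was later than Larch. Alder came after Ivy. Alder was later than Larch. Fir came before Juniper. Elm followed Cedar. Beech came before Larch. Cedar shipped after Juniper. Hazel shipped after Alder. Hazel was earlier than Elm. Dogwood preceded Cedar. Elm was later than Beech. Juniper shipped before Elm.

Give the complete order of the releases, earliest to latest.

The constraints fix every adjacent pair, so only one ordering works:
Fir → Juniper → Beech → Larch → Ginkgo → Dogwood → Cedar → Ivy → Alder → Hazel → Elm.

Fir, Juniper, Beech, Larch, Ginkgo, Dogwood, Cedar, Ivy, Alder, Hazel, Elm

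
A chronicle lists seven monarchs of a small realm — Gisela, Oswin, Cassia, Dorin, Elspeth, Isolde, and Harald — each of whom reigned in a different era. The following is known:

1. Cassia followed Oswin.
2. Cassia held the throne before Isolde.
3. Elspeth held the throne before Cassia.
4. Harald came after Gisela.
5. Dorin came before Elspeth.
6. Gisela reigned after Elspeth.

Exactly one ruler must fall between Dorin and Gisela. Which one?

Tracing the constraints gives Dorin → Elspeth → Gisela, so Elspeth sits after Dorin and before Gisela.
No other ruler is forced both after Dorin and before Gisela.

Elspeth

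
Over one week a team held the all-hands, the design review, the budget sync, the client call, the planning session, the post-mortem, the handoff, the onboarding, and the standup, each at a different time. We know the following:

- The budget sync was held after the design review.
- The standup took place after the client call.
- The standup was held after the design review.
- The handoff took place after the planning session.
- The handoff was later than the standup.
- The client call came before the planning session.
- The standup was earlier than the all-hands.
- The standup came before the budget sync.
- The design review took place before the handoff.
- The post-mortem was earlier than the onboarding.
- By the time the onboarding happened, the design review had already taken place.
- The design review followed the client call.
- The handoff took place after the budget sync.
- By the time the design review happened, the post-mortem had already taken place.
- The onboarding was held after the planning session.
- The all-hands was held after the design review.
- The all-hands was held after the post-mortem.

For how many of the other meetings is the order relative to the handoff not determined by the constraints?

2

Forced before the handoff: the budget sync, the client call, the design review, the planning session, the post-mortem, and the standup.
That leaves the all-hands and the onboarding with no forced order relative to the handoff — 2.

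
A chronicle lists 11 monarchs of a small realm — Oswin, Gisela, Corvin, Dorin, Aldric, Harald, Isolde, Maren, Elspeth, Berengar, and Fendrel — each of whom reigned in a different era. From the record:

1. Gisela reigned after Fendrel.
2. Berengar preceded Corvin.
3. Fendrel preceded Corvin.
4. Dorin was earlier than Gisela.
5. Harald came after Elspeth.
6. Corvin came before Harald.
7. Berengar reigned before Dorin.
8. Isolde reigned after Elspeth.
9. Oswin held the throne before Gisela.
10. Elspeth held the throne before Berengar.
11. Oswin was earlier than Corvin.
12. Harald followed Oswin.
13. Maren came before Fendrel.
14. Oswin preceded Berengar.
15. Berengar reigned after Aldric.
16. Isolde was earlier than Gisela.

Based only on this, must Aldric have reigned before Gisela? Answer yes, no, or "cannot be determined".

yes

Chain the constraints: Aldric → Berengar → Dorin → Gisela. Each link is directly stated, so Aldric comes before Gisela.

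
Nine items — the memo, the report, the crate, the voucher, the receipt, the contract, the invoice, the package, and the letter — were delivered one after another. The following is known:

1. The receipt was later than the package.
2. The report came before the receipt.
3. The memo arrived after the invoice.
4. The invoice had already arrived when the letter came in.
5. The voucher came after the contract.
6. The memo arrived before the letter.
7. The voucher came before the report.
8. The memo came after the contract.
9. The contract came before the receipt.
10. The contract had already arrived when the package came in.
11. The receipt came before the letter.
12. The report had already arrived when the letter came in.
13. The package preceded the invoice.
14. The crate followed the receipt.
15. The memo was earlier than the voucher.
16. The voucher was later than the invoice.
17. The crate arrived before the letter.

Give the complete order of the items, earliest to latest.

The constraints fix every adjacent pair, so only one ordering works:
the contract → the package → the invoice → the memo → the voucher → the report → the receipt → the crate → the letter.

the contract, the package, the invoice, the memo, the voucher, the report, the receipt, the crate, the letter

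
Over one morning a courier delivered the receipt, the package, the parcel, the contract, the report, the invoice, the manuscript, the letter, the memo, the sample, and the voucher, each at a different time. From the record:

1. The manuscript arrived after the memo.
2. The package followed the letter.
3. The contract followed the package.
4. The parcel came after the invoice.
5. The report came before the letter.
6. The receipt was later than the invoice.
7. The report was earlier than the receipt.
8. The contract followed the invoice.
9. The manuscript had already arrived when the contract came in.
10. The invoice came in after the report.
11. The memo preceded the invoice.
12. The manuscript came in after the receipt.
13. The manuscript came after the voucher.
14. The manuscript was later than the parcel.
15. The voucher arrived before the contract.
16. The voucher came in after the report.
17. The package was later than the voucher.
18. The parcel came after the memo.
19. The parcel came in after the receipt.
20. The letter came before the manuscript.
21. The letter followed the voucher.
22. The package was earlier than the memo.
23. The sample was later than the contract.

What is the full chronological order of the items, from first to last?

The constraints fix every adjacent pair, so only one ordering works:
the report → the voucher → the letter → the package → the memo → the invoice → the receipt → the parcel → the manuscript → the contract → the sample.

the report, the voucher, the letter, the package, the memo, the invoice, the receipt, the parcel, the manuscript, the contract, the sample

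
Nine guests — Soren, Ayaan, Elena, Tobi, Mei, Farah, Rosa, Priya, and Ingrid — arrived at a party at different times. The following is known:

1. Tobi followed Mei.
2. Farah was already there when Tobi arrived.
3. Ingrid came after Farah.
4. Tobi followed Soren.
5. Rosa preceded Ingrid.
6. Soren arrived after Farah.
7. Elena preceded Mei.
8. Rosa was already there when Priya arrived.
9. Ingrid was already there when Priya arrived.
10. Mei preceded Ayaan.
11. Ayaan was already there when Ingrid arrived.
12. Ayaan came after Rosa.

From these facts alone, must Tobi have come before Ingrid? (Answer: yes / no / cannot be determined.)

No chain of stated constraints runs from Tobi to Ingrid, and none runs from Ingrid to Tobi either.
So the relative order of Tobi and Ingrid is not fixed by the given facts.

cannot be determined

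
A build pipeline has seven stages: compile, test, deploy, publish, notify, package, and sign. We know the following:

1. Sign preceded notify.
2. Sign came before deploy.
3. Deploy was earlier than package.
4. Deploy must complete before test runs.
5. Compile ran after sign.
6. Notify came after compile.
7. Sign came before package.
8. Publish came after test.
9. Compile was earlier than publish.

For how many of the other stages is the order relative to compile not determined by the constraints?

3

Forced before compile: sign; forced after compile: notify and publish.
That leaves deploy, package, and test with no forced order relative to compile — 3.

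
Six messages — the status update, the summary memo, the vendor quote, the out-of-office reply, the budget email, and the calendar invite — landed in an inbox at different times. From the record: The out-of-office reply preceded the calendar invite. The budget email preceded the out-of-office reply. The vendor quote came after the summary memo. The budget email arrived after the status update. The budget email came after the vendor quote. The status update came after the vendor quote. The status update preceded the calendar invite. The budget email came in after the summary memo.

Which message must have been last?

Every other message has a chain of constraints placing it before the calendar invite, so the calendar invite is last.

the calendar invite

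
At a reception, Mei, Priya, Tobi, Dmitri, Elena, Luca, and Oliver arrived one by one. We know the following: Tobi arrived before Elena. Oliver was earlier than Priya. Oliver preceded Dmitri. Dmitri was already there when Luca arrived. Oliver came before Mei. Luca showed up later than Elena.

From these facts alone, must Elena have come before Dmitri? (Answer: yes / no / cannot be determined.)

cannot be determined

No chain of stated constraints runs from Elena to Dmitri, and none runs from Dmitri to Elena either.
So the relative order of Elena and Dmitri is not fixed by the given facts.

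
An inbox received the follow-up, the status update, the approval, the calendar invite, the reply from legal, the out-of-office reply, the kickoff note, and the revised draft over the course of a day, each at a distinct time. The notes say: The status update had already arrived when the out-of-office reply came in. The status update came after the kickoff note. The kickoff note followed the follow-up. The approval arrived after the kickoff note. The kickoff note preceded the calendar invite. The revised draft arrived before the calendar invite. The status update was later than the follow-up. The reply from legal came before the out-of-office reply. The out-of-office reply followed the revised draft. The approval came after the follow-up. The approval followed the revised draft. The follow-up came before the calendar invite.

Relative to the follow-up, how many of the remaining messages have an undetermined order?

2

Forced after the follow-up: the approval, the calendar invite, the kickoff note, the out-of-office reply, and the status update.
That leaves the reply from legal and the revised draft with no forced order relative to the follow-up — 2.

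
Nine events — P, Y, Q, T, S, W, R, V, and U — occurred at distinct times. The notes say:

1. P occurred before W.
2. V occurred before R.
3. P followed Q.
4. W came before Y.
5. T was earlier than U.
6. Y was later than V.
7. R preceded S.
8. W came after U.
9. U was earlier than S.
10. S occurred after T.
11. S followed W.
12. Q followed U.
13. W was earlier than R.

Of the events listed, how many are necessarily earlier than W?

4

Directly stated before W: P and U.
Q reaches W via Q → P → W.
T reaches W via T → U → W.
No chain forces R (or any of the others) ahead of W.
That's P, Q, T, and U — 4 in all.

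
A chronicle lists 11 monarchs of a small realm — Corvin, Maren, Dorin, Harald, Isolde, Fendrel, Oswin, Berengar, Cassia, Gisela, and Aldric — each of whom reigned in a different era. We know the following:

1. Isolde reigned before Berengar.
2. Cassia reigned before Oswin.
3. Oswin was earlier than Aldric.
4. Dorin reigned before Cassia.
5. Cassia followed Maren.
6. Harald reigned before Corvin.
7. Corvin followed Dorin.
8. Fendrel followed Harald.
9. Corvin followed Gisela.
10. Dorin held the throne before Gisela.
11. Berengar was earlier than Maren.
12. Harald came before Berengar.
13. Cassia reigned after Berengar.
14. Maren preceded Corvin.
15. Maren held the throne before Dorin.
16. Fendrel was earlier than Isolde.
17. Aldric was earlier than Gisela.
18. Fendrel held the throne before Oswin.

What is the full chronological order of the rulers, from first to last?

The constraints fix every adjacent pair, so only one ordering works:
Harald → Fendrel → Isolde → Berengar → Maren → Dorin → Cassia → Oswin → Aldric → Gisela → Corvin.

Harald, Fendrel, Isolde, Berengar, Maren, Dorin, Cassia, Oswin, Aldric, Gisela, Corvin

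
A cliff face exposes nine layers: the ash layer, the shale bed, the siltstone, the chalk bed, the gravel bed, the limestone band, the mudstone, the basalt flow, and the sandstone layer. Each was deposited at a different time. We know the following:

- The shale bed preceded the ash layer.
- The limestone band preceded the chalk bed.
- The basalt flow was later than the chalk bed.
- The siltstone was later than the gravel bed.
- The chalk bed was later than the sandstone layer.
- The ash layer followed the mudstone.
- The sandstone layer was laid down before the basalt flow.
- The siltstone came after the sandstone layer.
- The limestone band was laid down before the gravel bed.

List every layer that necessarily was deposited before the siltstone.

Directly stated before the siltstone: the gravel bed and the sandstone layer.
The limestone band reaches the siltstone via the limestone band → the gravel bed → the siltstone.
No chain forces the ash layer (or any of the others) ahead of the siltstone.

the gravel bed, the limestone band, the sandstone layer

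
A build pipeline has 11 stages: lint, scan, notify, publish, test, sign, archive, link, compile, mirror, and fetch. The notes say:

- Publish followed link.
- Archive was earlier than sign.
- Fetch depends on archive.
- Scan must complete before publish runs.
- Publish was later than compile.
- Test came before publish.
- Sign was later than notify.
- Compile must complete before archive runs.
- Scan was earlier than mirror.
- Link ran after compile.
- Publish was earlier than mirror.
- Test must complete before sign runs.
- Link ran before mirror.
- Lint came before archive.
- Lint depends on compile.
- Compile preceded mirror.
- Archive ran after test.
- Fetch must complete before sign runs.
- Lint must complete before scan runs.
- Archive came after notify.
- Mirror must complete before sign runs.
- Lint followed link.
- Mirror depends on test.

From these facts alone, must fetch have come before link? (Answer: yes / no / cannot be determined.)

Tracing the constraints gives link → lint → archive → fetch, so link must come before fetch.
That means fetch cannot be before link.

no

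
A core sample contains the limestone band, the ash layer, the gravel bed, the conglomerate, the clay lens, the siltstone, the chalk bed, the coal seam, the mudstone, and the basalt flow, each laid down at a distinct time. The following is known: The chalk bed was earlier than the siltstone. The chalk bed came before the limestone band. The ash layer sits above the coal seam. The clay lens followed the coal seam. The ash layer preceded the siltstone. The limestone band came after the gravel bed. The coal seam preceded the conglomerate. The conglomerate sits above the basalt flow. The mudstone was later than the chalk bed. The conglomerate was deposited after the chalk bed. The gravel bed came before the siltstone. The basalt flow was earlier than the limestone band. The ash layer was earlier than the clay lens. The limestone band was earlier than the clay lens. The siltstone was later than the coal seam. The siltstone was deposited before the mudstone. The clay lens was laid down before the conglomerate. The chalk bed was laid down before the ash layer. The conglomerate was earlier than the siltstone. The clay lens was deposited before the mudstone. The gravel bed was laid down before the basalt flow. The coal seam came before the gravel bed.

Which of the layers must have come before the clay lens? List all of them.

Directly stated before the clay lens: the ash layer, the coal seam, and the limestone band.
The basalt flow reaches the clay lens via the basalt flow → the limestone band → the clay lens.
The chalk bed reaches the clay lens via the chalk bed → the ash layer → the clay lens.
The gravel bed reaches the clay lens via the gravel bed → the limestone band → the clay lens.
No chain forces the conglomerate (or any of the others) ahead of the clay lens.

the ash layer, the basalt flow, the chalk bed, the coal seam, the gravel bed, the limestone band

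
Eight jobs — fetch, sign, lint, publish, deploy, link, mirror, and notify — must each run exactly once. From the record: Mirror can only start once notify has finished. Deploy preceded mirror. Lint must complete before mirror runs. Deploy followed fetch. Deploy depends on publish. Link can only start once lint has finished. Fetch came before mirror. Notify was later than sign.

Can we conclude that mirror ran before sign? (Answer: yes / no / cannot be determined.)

no

Tracing the constraints gives sign → notify → mirror, so sign must come before mirror.
That means mirror cannot be before sign.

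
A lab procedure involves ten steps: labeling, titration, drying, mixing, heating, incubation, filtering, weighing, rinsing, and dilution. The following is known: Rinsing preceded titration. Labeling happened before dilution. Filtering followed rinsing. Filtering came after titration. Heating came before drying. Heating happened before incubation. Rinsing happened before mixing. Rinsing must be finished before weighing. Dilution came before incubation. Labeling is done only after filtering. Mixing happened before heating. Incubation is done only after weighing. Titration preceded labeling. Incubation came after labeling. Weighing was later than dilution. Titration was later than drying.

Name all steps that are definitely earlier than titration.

Directly stated before titration: drying and rinsing.
Heating reaches titration via heating → drying → titration.
Mixing reaches titration via mixing → heating → drying → titration.

drying, heating, mixing, rinsing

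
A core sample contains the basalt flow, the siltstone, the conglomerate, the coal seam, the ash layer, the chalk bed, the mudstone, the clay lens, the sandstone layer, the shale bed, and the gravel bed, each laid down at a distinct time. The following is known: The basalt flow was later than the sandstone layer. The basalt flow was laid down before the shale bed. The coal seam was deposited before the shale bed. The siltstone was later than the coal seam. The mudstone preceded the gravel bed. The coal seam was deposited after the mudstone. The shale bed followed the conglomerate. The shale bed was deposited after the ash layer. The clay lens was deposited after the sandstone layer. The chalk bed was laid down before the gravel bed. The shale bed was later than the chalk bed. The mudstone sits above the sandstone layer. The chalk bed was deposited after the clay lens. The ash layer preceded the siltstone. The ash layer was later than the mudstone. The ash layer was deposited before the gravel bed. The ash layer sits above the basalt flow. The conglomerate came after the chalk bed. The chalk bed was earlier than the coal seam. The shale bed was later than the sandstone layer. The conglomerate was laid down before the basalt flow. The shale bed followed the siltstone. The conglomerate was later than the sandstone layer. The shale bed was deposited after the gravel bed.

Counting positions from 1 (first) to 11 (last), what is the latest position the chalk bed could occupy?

The chalk bed must come before the ash layer, the basalt flow, the coal seam, the conglomerate, the gravel bed, the shale bed, and the siltstone — 7 layers forced after it.
Everything else can be placed before the chalk bed in some valid order, so the chalk bed can sit as late as position 11 − 7 = 4.

4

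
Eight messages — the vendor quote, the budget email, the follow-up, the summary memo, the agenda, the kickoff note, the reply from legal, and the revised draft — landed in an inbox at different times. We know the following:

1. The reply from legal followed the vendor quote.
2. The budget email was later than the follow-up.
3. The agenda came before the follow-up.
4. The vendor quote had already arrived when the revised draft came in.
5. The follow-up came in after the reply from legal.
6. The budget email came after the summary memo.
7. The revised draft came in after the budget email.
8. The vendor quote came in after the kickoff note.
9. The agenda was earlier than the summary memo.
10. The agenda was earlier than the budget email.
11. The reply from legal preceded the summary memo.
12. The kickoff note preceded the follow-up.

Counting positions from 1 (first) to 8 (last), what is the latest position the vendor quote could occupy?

The vendor quote must come before the budget email, the follow-up, the reply from legal, the revised draft, and the summary memo — 5 messages forced after it.
Everything else can be placed before the vendor quote in some valid order, so the vendor quote can sit as late as position 8 − 5 = 3.

3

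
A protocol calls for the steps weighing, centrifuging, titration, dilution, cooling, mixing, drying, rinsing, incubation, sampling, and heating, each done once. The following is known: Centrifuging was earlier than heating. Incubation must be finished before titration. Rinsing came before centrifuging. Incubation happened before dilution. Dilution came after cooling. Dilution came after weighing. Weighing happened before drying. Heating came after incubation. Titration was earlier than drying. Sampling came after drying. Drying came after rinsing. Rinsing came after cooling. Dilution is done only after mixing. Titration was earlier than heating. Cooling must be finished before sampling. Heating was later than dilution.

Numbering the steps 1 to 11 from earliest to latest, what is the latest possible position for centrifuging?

Centrifuging must come before heating — 1 step forced after it.
Everything else can be placed before centrifuging in some valid order, so centrifuging can sit as late as position 11 − 1 = 10.

10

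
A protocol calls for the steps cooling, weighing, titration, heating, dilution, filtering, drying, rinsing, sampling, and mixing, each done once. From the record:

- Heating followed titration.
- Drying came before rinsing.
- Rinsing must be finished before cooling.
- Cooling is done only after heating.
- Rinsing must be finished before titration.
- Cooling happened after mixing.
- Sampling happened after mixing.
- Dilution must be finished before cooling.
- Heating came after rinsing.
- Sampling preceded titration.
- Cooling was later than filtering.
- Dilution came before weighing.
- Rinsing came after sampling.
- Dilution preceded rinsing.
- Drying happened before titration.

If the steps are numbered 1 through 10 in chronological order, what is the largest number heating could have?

9

Heating must come before cooling — 1 step forced after it.
Everything else can be placed before heating in some valid order, so heating can sit as late as position 10 − 1 = 9.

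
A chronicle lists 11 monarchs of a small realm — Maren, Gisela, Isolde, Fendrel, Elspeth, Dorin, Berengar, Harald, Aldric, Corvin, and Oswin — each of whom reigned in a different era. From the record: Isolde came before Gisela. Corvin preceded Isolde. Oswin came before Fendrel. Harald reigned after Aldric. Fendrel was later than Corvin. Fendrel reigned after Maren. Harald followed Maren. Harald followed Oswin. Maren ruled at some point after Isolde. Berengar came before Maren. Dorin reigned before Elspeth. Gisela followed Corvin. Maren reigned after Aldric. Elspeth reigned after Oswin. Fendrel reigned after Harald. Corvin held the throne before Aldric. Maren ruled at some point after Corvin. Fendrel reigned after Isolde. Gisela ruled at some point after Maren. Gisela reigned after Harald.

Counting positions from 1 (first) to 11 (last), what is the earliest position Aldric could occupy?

2

Corvin must come before Aldric — 1 forced predecessor.
Nothing else is forced ahead of Aldric, so their earliest slot is position 1 + 1 = 2.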